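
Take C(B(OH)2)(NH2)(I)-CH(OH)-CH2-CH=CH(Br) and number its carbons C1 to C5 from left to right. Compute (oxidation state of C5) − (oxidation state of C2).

C5: 2C, 1H, 1Br → 0 − 1 + 1 = 0
C2: 2C, 1H, 1O → 0 − 1 + 1 = 0
Difference: 0 − (0) = 0.

0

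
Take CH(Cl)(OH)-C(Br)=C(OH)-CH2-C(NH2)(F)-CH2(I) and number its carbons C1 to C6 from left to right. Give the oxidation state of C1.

C1 has one bond to C (0), one bond to H (-1), one bond to Cl (+1), one bond to O (+1).
Oxidation state = 0 − 1 + 1 + 1 = +1.

+1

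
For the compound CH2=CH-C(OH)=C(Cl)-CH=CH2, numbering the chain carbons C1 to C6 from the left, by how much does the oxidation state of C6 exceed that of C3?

C6: 2C, 2H → 0 − 2 = -2
C3: 3C, 1O → 0 + 1 = +1
Difference: -2 − (+1) = -3.

-3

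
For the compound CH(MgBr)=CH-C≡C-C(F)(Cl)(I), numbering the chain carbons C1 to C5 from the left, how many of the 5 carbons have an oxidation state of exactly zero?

2

Tallying each carbon's bonds:
C1: 2C, 1H, 1Mg → 0 − 1 − 1 = -2
C2: 3C, 1H → 0 − 1 = -1
C3: 4C → 0 = 0
C4: 4C → 0 = 0
C5: 1C, 1F, 1Cl, 1I → 0 + 1 + 1 + 1 = +3
2 carbons (C3, C4) meet the condition.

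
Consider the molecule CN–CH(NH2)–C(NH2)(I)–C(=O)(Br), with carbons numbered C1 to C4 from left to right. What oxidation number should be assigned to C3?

+2

Bonds to more-electronegative neighbours contribute +1 each, bonds to H or metals contribute −1 each, and C–C bonds contribute 0.
C3 has one bond to C (0), one bond to C (0), one bond to N (+1), one bond to I (+1).
Oxidation state = 0 + 0 + 1 + 1 = +2.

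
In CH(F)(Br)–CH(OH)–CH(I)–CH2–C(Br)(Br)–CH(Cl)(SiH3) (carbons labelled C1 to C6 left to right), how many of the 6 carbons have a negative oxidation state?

Assign +1 per bond to O/N/halogen, −1 per bond to H or an electropositive element, and 0 per bond to carbon. Tallying each carbon:
C1: 1C, 1H, 1F, 1Br → 0 − 1 + 1 + 1 = +1
C2: 2C, 1H, 1O → 0 − 1 + 1 = 0
C3: 2C, 1H, 1I → 0 − 1 + 1 = 0
C4: 2C, 2H → 0 − 2 = -2
C5: 2C, 2Br → 0 + 2 = +2
C6: 1C, 1H, 1Cl, 1Si → 0 − 1 + 1 − 1 = -1
2 carbons (C4, C6) meet the condition.

2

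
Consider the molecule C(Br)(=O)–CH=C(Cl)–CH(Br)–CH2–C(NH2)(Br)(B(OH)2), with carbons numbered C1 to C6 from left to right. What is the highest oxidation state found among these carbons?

Each bond to a more electronegative atom (O, N, halogen) counts +1, each bond to a less electronegative atom (H, metal, B, Si) counts −1, and each C–C bond counts 0. Tallying each carbon:
C1: 1C, 2O, 1Br → 0 + 2 + 1 = +3
C2: 3C, 1H → 0 − 1 = -1
C3: 3C, 1Cl → 0 + 1 = +1
C4: 2C, 1H, 1Br → 0 − 1 + 1 = 0
C5: 2C, 2H → 0 − 2 = -2
C6: 1C, 1N, 1Br, 1B → 0 + 1 + 1 − 1 = +1
The highest value is +3.

+3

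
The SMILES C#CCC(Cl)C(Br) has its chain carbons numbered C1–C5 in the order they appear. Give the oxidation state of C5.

Bonds to more-electronegative neighbours contribute +1 each, bonds to H or metals contribute −1 each, and C–C bonds contribute 0.
C5 has one bond to C (0), one bond to H (-1), one bond to Br (+1), one bond to H (-1).
Oxidation state = 0 − 1 + 1 − 1 = -1.

-1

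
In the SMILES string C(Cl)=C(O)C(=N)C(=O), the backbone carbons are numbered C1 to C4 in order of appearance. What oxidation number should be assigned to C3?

+2

C3 has one bond to C (0), one bond to C (0), a double bond to N (2×+1 = +2).
Oxidation state = 0 + 0 + 2 = +2.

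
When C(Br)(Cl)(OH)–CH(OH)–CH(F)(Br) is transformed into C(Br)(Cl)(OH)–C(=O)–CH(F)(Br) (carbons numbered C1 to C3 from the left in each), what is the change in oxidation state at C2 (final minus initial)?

+2

Before: C2 has 2 bonds to C, 1 bond to H, 1 bond to O → oxidation state 0.
After: C2 has 2 bonds to C, 2 bonds to O → oxidation state +2.
Δ = +2 − (0) = +2, so this is an oxidation at C2.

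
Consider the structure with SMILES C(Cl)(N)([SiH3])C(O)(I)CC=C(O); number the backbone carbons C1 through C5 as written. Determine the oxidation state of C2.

+2

C2 has one bond to C (0), one bond to C (0), one bond to O (+1), one bond to I (+1).
Oxidation state = 0 + 0 + 1 + 1 = +2.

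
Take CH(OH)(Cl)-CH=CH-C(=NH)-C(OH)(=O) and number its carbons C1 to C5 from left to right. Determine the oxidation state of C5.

+3

Each bond to a more electronegative atom (O, N, halogen) counts +1, each bond to a less electronegative atom (H, metal, B, Si) counts −1, and each C–C bond counts 0.
C5 has one bond to C (0), one bond to O (+1), a double bond to O (2×+1 = +2).
Oxidation state = 0 + 1 + 2 = +3.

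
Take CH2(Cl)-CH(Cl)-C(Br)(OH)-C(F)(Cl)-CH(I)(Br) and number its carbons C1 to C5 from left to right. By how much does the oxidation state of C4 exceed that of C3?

C4: 2C, 1F, 1Cl → 0 + 1 + 1 = +2
C3: 2C, 1O, 1Br → 0 + 1 + 1 = +2
Difference: +2 − (+2) = 0.

0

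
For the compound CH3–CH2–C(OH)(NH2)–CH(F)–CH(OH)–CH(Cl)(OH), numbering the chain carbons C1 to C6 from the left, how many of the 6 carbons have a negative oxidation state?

2

Assign +1 per bond to O/N/halogen, −1 per bond to H or an electropositive element, and 0 per bond to carbon. Tallying each carbon:
C1: 1C, 3H → 0 − 3 = -3
C2: 2C, 2H → 0 − 2 = -2
C3: 2C, 1O, 1N → 0 + 1 + 1 = +2
C4: 2C, 1H, 1F → 0 − 1 + 1 = 0
C5: 2C, 1H, 1O → 0 − 1 + 1 = 0
C6: 1C, 1H, 1O, 1Cl → 0 − 1 + 1 + 1 = +1
2 carbons (C1, C2) meet the condition.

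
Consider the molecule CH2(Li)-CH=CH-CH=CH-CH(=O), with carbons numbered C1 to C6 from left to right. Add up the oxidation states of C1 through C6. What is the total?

Tallying each carbon's bonds:
C1: 1C, 2H, 1Li → 0 − 2 − 1 = -3
C2: 3C, 1H → 0 − 1 = -1
C3: 3C, 1H → 0 − 1 = -1
C4: 3C, 1H → 0 − 1 = -1
C5: 3C, 1H → 0 − 1 = -1
C6: 1C, 1H, 2O → 0 − 1 + 2 = +1
Sum = -3 − 1 − 1 − 1 − 1 + 1 = -6.

-6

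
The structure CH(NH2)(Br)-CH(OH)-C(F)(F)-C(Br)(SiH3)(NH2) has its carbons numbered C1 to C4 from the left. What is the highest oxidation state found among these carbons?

Count +1 for every bond to an atom more electronegative than carbon and −1 for every bond to one less electronegative; C–C bonds are 0. Tallying each carbon:
C1: 1C, 1H, 1N, 1Br → 0 − 1 + 1 + 1 = +1
C2: 2C, 1H, 1O → 0 − 1 + 1 = 0
C3: 2C, 2F → 0 + 2 = +2
C4: 1C, 1N, 1Br, 1Si → 0 + 1 + 1 − 1 = +1
The highest value is +2.

+2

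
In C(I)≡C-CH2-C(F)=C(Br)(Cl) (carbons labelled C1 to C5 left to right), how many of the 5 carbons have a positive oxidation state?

3

Tallying each carbon's bonds:
C1: 3C, 1I → 0 + 1 = +1
C2: 4C → 0 = 0
C3: 2C, 2H → 0 − 2 = -2
C4: 3C, 1F → 0 + 1 = +1
C5: 2C, 1Cl, 1Br → 0 + 1 + 1 = +2
3 carbons (C1, C4, C5) meet the condition.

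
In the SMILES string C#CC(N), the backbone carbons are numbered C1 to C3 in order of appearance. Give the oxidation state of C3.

C3 has one bond to C (0), one bond to H (-1), one bond to H (-1), one bond to N (+1).
Oxidation state = 0 − 1 − 1 + 1 = -1.

-1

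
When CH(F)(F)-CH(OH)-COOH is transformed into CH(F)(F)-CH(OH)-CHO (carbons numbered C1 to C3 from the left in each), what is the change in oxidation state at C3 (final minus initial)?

-2

Before: C3 has 1 bond to C, 3 bonds to O → oxidation state +3.
After: C3 has 1 bond to C, 1 bond to H, 2 bonds to O → oxidation state +1.
Δ = +1 − (+3) = -2, so this is a reduction at C3.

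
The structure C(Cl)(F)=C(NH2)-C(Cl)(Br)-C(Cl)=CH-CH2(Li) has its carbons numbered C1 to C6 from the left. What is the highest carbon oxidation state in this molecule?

+2

Tallying each carbon's bonds:
C1: 2C, 1F, 1Cl → 0 + 1 + 1 = +2
C2: 3C, 1N → 0 + 1 = +1
C3: 2C, 1Cl, 1Br → 0 + 1 + 1 = +2
C4: 3C, 1Cl → 0 + 1 = +1
C5: 3C, 1H → 0 − 1 = -1
C6: 1C, 2H, 1Li → 0 − 2 − 1 = -3
The highest value is +2.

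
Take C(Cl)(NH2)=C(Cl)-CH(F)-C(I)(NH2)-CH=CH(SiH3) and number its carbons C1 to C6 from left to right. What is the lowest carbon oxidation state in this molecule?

-2

Tallying each carbon's bonds:
C1: 2C, 1N, 1Cl → 0 + 1 + 1 = +2
C2: 3C, 1Cl → 0 + 1 = +1
C3: 2C, 1H, 1F → 0 − 1 + 1 = 0
C4: 2C, 1N, 1I → 0 + 1 + 1 = +2
C5: 3C, 1H → 0 − 1 = -1
C6: 2C, 1H, 1Si → 0 − 1 − 1 = -2
The lowest value is -2.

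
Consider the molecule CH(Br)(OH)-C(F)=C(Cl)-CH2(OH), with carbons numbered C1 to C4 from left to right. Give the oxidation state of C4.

-1

C4 has one bond to C (0), one bond to H (-1), one bond to H (-1), one bond to O (+1).
Oxidation state = 0 − 1 − 1 + 1 = -1.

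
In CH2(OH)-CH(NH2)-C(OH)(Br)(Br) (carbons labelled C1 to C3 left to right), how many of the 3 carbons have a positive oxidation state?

1

Assign +1 per bond to O/N/halogen, −1 per bond to H or an electropositive element, and 0 per bond to carbon. Tallying each carbon:
C1: 1C, 2H, 1O → 0 − 2 + 1 = -1
C2: 2C, 1H, 1N → 0 − 1 + 1 = 0
C3: 1C, 1O, 2Br → 0 + 1 + 2 = +3
1 carbon (C3) meets the condition.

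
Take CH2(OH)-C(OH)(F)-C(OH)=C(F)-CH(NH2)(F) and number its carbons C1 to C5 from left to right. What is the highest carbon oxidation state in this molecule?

+2

Tallying each carbon's bonds:
C1: 1C, 2H, 1O → 0 − 2 + 1 = -1
C2: 2C, 1O, 1F → 0 + 1 + 1 = +2
C3: 3C, 1O → 0 + 1 = +1
C4: 3C, 1F → 0 + 1 = +1
C5: 1C, 1H, 1N, 1F → 0 − 1 + 1 + 1 = +1
The highest value is +2.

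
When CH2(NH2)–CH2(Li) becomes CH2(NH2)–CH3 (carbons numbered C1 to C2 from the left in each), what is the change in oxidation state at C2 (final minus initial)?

Before: C2 has 1 bond to C, 2 bonds to H, 1 bond to Li → oxidation state -3.
After: C2 has 1 bond to C, 3 bonds to H → oxidation state -3.
Δ = -3 − (-3) = 0, so no net redox change at C2.

0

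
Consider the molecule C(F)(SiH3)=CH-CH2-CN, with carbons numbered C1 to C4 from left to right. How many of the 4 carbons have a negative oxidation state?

Tallying each carbon's bonds:
C1: 2C, 1F, 1Si → 0 + 1 − 1 = 0
C2: 3C, 1H → 0 − 1 = -1
C3: 2C, 2H → 0 − 2 = -2
C4: 1C, 3N → 0 + 3 = +3
2 carbons (C2, C3) meet the condition.

2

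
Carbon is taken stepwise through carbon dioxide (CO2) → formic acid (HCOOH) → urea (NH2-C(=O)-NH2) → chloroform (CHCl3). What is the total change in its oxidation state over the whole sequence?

-2

Carbon oxidation states along the series — carbon dioxide: +4, formic acid: +2, urea: +4, chloroform: +2.
Net change = +2 − (+4) = -2.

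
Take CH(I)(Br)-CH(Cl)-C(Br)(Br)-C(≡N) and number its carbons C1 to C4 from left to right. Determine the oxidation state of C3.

+2

C3 has one bond to C (0), one bond to C (0), one bond to Br (+1), one bond to Br (+1).
Oxidation state = 0 + 0 + 1 + 1 = +2.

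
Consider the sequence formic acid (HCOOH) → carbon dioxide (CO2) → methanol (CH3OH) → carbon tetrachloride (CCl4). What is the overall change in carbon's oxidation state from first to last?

+2

Carbon oxidation states along the series — formic acid: +2, carbon dioxide: +4, methanol: -2, carbon tetrachloride: +4.
Net change = +4 − (+2) = +2.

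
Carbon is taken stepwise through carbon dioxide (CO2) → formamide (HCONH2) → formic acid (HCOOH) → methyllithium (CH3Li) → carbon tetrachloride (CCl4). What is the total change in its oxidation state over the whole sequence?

Carbon oxidation states along the series — carbon dioxide: +4, formamide: +2, formic acid: +2, methyllithium: -4, carbon tetrachloride: +4.
Net change = +4 − (+4) = 0.

0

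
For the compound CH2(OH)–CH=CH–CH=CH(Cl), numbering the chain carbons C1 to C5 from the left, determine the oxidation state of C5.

Assign +1 per bond to O/N/halogen, −1 per bond to H or an electropositive element, and 0 per bond to carbon.
C5 has a double bond to C (2×0 = 0), one bond to H (-1), one bond to Cl (+1).
Oxidation state = 0 − 1 + 1 = 0.

0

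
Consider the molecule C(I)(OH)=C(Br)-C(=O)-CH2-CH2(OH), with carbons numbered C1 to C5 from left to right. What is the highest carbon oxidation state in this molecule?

Each bond to a more electronegative atom (O, N, halogen) counts +1, each bond to a less electronegative atom (H, metal, B, Si) counts −1, and each C–C bond counts 0. Tallying each carbon:
C1: 2C, 1O, 1I → 0 + 1 + 1 = +2
C2: 3C, 1Br → 0 + 1 = +1
C3: 2C, 2O → 0 + 2 = +2
C4: 2C, 2H → 0 − 2 = -2
C5: 1C, 2H, 1O → 0 − 2 + 1 = -1
The highest value is +2.

+2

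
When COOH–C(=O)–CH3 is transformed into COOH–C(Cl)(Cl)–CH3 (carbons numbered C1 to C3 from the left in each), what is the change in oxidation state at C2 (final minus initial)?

0

Before: C2 has 2 bonds to C, 2 bonds to O → oxidation state +2.
After: C2 has 2 bonds to C, 2 bonds to Cl → oxidation state +2.
Δ = +2 − (+2) = 0, so no net redox change at C2.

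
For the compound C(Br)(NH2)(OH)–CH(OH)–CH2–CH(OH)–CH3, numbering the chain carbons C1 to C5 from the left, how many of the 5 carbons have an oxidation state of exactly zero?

2

Tallying each carbon's bonds:
C1: 1C, 1O, 1N, 1Br → 0 + 1 + 1 + 1 = +3
C2: 2C, 1H, 1O → 0 − 1 + 1 = 0
C3: 2C, 2H → 0 − 2 = -2
C4: 2C, 1H, 1O → 0 − 1 + 1 = 0
C5: 1C, 3H → 0 − 3 = -3
2 carbons (C2, C4) meet the condition.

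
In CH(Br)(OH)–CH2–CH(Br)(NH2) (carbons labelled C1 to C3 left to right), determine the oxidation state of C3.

+1

Count +1 for every bond to an atom more electronegative than carbon and −1 for every bond to one less electronegative; C–C bonds are 0.
C3 has one bond to C (0), one bond to Br (+1), one bond to H (-1), one bond to N (+1).
Oxidation state = 0 + 1 − 1 + 1 = +1.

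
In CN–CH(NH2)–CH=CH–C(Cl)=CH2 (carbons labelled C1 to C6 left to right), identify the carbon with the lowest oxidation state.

C6

Count +1 for every bond to an atom more electronegative than carbon and −1 for every bond to one less electronegative; C–C bonds are 0. Tallying each carbon:
C1: 1C, 3N → 0 + 3 = +3
C2: 2C, 1H, 1N → 0 − 1 + 1 = 0
C3: 3C, 1H → 0 − 1 = -1
C4: 3C, 1H → 0 − 1 = -1
C5: 3C, 1Cl → 0 + 1 = +1
C6: 2C, 2H → 0 − 2 = -2
The most reduced carbon is C6 at -2.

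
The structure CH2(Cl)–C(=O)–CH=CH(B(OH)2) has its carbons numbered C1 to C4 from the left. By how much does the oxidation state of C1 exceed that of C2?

-3

C1: 1C, 2H, 1Cl → 0 − 2 + 1 = -1
C2: 2C, 2O → 0 + 2 = +2
Difference: -1 − (+2) = -3.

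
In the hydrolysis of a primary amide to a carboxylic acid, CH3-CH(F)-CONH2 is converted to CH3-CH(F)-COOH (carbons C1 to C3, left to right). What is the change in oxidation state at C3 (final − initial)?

Before: C3 has 1 bond to C, 2 bonds to O, 1 bond to N → oxidation state +3.
After: C3 has 1 bond to C, 3 bonds to O → oxidation state +3.
Δ = +3 − (+3) = 0, so no net redox change at C3.

0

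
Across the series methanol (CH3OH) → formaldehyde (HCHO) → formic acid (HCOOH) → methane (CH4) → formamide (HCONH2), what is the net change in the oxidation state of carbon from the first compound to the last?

Carbon oxidation states along the series — methanol: -2, formaldehyde: 0, formic acid: +2, methane: -4, formamide: +2.
Net change = +2 − (-2) = +4.

+4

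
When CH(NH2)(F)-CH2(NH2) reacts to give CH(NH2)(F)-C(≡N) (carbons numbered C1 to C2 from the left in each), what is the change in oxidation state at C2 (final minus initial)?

+4

Before: C2 has 1 bond to C, 2 bonds to H, 1 bond to N → oxidation state -1.
After: C2 has 1 bond to C, 3 bonds to N → oxidation state +3.
Δ = +3 − (-1) = +4, so this is an oxidation at C2.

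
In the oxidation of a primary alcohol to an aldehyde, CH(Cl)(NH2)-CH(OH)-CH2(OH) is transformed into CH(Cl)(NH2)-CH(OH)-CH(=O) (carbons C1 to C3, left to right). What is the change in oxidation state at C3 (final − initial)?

+2

Before: C3 has 1 bond to C, 2 bonds to H, 1 bond to O → oxidation state -1.
After: C3 has 1 bond to C, 1 bond to H, 2 bonds to O → oxidation state +1.
Δ = +1 − (-1) = +2, so this is an oxidation at C3.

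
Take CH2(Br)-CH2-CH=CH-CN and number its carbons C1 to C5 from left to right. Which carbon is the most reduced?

Tallying each carbon's bonds:
C1: 1C, 2H, 1Br → 0 − 2 + 1 = -1
C2: 2C, 2H → 0 − 2 = -2
C3: 3C, 1H → 0 − 1 = -1
C4: 3C, 1H → 0 − 1 = -1
C5: 1C, 3N → 0 + 3 = +3
The most reduced carbon is C2 at -2.

C2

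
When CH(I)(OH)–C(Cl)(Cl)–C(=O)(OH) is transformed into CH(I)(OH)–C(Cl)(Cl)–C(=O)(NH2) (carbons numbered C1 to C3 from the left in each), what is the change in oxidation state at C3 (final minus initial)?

Before: C3 has 1 bond to C, 3 bonds to O → oxidation state +3.
After: C3 has 1 bond to C, 2 bonds to O, 1 bond to N → oxidation state +3.
Δ = +3 − (+3) = 0, so no net redox change at C3.

0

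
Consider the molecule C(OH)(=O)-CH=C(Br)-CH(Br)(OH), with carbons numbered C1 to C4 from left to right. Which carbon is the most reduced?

C2

Tallying each carbon's bonds:
C1: 1C, 3O → 0 + 3 = +3
C2: 3C, 1H → 0 − 1 = -1
C3: 3C, 1Br → 0 + 1 = +1
C4: 1C, 1H, 1O, 1Br → 0 − 1 + 1 + 1 = +1
The most reduced carbon is C2 at -1.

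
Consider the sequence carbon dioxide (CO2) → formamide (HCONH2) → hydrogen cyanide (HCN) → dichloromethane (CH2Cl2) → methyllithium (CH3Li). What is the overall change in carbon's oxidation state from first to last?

Carbon oxidation states along the series — carbon dioxide: +4, formamide: +2, hydrogen cyanide: +2, dichloromethane: 0, methyllithium: -4.
Net change = -4 − (+4) = -8.

-8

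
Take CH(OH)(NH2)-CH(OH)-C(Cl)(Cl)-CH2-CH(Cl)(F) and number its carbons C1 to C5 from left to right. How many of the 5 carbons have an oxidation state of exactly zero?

1

Count +1 for every bond to an atom more electronegative than carbon and −1 for every bond to one less electronegative; C–C bonds are 0. Tallying each carbon:
C1: 1C, 1H, 1O, 1N → 0 − 1 + 1 + 1 = +1
C2: 2C, 1H, 1O → 0 − 1 + 1 = 0
C3: 2C, 2Cl → 0 + 2 = +2
C4: 2C, 2H → 0 − 2 = -2
C5: 1C, 1H, 1F, 1Cl → 0 − 1 + 1 + 1 = +1
1 carbon (C2) meets the condition.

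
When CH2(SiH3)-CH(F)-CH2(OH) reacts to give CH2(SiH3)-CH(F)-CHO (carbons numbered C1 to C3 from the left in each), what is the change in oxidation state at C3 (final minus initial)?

Before: C3 has 1 bond to C, 2 bonds to H, 1 bond to O → oxidation state -1.
After: C3 has 1 bond to C, 1 bond to H, 2 bonds to O → oxidation state +1.
Δ = +1 − (-1) = +2, so this is an oxidation at C3.

+2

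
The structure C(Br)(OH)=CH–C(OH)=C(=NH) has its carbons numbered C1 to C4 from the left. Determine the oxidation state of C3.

+1

C3 has one bond to C (0), a double bond to C (2×0 = 0), one bond to O (+1).
Oxidation state = 0 + 0 + 1 = +1.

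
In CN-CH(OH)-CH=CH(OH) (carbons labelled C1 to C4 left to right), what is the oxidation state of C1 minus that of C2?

+3

C1: 1C, 3N → 0 + 3 = +3
C2: 2C, 1H, 1O → 0 − 1 + 1 = 0
Difference: +3 − (0) = +3.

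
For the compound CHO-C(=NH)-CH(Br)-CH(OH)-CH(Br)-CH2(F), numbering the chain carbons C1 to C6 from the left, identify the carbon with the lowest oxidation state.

Tallying each carbon's bonds:
C1: 1C, 1H, 2O → 0 − 1 + 2 = +1
C2: 2C, 2N → 0 + 2 = +2
C3: 2C, 1H, 1Br → 0 − 1 + 1 = 0
C4: 2C, 1H, 1O → 0 − 1 + 1 = 0
C5: 2C, 1H, 1Br → 0 − 1 + 1 = 0
C6: 1C, 2H, 1F → 0 − 2 + 1 = -1
The most reduced carbon is C6 at -1.

C6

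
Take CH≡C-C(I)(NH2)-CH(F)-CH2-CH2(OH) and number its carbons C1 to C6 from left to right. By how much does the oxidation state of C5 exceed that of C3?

-4

C5: 2C, 2H → 0 − 2 = -2
C3: 2C, 1N, 1I → 0 + 1 + 1 = +2
Difference: -2 − (+2) = -4.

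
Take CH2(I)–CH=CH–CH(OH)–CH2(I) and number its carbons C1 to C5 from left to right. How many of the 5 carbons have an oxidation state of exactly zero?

1

Tallying each carbon's bonds:
C1: 1C, 2H, 1I → 0 − 2 + 1 = -1
C2: 3C, 1H → 0 − 1 = -1
C3: 3C, 1H → 0 − 1 = -1
C4: 2C, 1H, 1O → 0 − 1 + 1 = 0
C5: 1C, 2H, 1I → 0 − 2 + 1 = -1
1 carbon (C4) meets the condition.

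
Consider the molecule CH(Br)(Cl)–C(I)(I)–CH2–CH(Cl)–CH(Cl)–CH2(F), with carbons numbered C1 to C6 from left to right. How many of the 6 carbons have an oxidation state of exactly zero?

Assign +1 per bond to O/N/halogen, −1 per bond to H or an electropositive element, and 0 per bond to carbon. Tallying each carbon:
C1: 1C, 1H, 1Cl, 1Br → 0 − 1 + 1 + 1 = +1
C2: 2C, 2I → 0 + 2 = +2
C3: 2C, 2H → 0 − 2 = -2
C4: 2C, 1H, 1Cl → 0 − 1 + 1 = 0
C5: 2C, 1H, 1Cl → 0 − 1 + 1 = 0
C6: 1C, 2H, 1F → 0 − 2 + 1 = -1
2 carbons (C4, C5) meet the condition.

2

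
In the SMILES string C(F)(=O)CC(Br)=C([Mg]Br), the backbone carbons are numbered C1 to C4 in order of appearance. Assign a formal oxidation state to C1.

Bonds to more-electronegative neighbours contribute +1 each, bonds to H or metals contribute −1 each, and C–C bonds contribute 0.
C1 has one bond to C (0), one bond to F (+1), a double bond to O (2×+1 = +2).
Oxidation state = 0 + 1 + 2 = +3.

+3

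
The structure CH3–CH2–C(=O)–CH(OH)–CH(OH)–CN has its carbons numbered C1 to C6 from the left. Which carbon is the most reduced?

Tallying each carbon's bonds:
C1: 1C, 3H → 0 − 3 = -3
C2: 2C, 2H → 0 − 2 = -2
C3: 2C, 2O → 0 + 2 = +2
C4: 2C, 1H, 1O → 0 − 1 + 1 = 0
C5: 2C, 1H, 1O → 0 − 1 + 1 = 0
C6: 1C, 3N → 0 + 3 = +3
The most reduced carbon is C1 at -3.

C1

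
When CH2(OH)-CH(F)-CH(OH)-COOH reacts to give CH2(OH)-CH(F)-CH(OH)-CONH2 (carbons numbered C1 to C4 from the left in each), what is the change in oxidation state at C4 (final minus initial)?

Before: C4 has 1 bond to C, 3 bonds to O → oxidation state +3.
After: C4 has 1 bond to C, 2 bonds to O, 1 bond to N → oxidation state +3.
Δ = +3 − (+3) = 0, so no net redox change at C4.

0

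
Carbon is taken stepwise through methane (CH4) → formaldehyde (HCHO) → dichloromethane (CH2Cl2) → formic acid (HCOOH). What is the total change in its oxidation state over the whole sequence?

+6

Carbon oxidation states along the series — methane: -4, formaldehyde: 0, dichloromethane: 0, formic acid: +2.
Net change = +2 − (-4) = +6.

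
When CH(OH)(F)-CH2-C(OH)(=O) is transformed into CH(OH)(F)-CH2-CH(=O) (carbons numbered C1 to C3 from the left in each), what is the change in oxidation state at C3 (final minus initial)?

Before: C3 has 1 bond to C, 3 bonds to O → oxidation state +3.
After: C3 has 1 bond to C, 1 bond to H, 2 bonds to O → oxidation state +1.
Δ = +1 − (+3) = -2, so this is a reduction at C3.

-2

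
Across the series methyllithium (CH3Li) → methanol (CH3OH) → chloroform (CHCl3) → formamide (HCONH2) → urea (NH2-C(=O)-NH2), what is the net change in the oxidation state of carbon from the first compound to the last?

+8

Carbon oxidation states along the series — methyllithium: -4, methanol: -2, chloroform: +2, formamide: +2, urea: +4.
Net change = +4 − (-4) = +8.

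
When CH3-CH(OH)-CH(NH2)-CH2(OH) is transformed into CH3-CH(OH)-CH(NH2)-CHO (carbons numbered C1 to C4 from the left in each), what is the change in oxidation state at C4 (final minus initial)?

Before: C4 has 1 bond to C, 2 bonds to H, 1 bond to O → oxidation state -1.
After: C4 has 1 bond to C, 1 bond to H, 2 bonds to O → oxidation state +1.
Δ = +1 − (-1) = +2, so this is an oxidation at C4.

+2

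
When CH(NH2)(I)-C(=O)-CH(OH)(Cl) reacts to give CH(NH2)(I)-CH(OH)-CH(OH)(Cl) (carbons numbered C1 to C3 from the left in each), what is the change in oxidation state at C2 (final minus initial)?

Before: C2 has 2 bonds to C, 2 bonds to O → oxidation state +2.
After: C2 has 2 bonds to C, 1 bond to H, 1 bond to O → oxidation state 0.
Δ = 0 − (+2) = -2, so this is a reduction at C2.

-2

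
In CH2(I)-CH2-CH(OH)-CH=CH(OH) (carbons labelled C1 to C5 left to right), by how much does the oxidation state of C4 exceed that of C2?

+1

C4: 3C, 1H → 0 − 1 = -1
C2: 2C, 2H → 0 − 2 = -2
Difference: -1 − (-2) = +1.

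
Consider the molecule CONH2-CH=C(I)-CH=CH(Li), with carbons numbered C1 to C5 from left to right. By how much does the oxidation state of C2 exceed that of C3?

C2: 3C, 1H → 0 − 1 = -1
C3: 3C, 1I → 0 + 1 = +1
Difference: -1 − (+1) = -2.

-2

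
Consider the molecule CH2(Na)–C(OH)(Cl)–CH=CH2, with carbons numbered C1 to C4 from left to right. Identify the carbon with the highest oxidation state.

Tallying each carbon's bonds:
C1: 1C, 2H, 1Na → 0 − 2 − 1 = -3
C2: 2C, 1O, 1Cl → 0 + 1 + 1 = +2
C3: 3C, 1H → 0 − 1 = -1
C4: 2C, 2H → 0 − 2 = -2
The most oxidised carbon is C2 at +2.

C2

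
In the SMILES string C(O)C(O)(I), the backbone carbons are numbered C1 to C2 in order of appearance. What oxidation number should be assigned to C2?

+1

C2 has one bond to C (0), one bond to O (+1), one bond to H (-1), one bond to I (+1).
Oxidation state = 0 + 1 − 1 + 1 = +1.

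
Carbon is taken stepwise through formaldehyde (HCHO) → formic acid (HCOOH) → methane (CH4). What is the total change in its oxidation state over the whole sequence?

Carbon oxidation states along the series — formaldehyde: 0, formic acid: +2, methane: -4.
Net change = -4 − (0) = -4.

-4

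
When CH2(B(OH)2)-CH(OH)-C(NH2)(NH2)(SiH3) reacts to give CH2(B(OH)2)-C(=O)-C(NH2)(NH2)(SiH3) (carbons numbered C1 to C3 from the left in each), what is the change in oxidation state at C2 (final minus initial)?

Before: C2 has 2 bonds to C, 1 bond to H, 1 bond to O → oxidation state 0.
After: C2 has 2 bonds to C, 2 bonds to O → oxidation state +2.
Δ = +2 − (0) = +2, so this is an oxidation at C2.

+2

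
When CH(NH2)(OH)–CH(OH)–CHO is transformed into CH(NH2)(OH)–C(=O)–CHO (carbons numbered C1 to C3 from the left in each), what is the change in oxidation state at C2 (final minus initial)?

Before: C2 has 2 bonds to C, 1 bond to H, 1 bond to O → oxidation state 0.
After: C2 has 2 bonds to C, 2 bonds to O → oxidation state +2.
Δ = +2 − (0) = +2, so this is an oxidation at C2.

+2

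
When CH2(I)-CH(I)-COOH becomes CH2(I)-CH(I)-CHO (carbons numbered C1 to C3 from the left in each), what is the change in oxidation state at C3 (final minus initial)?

Before: C3 has 1 bond to C, 3 bonds to O → oxidation state +3.
After: C3 has 1 bond to C, 1 bond to H, 2 bonds to O → oxidation state +1.
Δ = +1 − (+3) = -2, so this is a reduction at C3.

-2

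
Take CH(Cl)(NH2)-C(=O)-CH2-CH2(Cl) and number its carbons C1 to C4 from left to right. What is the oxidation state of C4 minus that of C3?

+1

C4: 1C, 2H, 1Cl → 0 − 2 + 1 = -1
C3: 2C, 2H → 0 − 2 = -2
Difference: -1 − (-2) = +1.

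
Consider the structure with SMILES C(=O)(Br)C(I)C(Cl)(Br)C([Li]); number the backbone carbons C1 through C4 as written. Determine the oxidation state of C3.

+2

C3 has one bond to C (0), one bond to C (0), one bond to Cl (+1), one bond to Br (+1).
Oxidation state = 0 + 0 + 1 + 1 = +2.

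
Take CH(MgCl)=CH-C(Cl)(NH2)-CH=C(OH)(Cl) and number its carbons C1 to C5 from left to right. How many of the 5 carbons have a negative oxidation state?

3

Tallying each carbon's bonds:
C1: 2C, 1H, 1Mg → 0 − 1 − 1 = -2
C2: 3C, 1H → 0 − 1 = -1
C3: 2C, 1N, 1Cl → 0 + 1 + 1 = +2
C4: 3C, 1H → 0 − 1 = -1
C5: 2C, 1O, 1Cl → 0 + 1 + 1 = +2
3 carbons (C1, C2, C4) meet the condition.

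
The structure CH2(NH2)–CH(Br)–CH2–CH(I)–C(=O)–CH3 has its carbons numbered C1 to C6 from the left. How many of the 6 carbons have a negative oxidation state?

3

Tallying each carbon's bonds:
C1: 1C, 2H, 1N → 0 − 2 + 1 = -1
C2: 2C, 1H, 1Br → 0 − 1 + 1 = 0
C3: 2C, 2H → 0 − 2 = -2
C4: 2C, 1H, 1I → 0 − 1 + 1 = 0
C5: 2C, 2O → 0 + 2 = +2
C6: 1C, 3H → 0 − 3 = -3
3 carbons (C1, C3, C6) meet the condition.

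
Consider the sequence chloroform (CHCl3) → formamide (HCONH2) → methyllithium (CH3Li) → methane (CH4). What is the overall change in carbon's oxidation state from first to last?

Carbon oxidation states along the series — chloroform: +2, formamide: +2, methyllithium: -4, methane: -4.
Net change = -4 − (+2) = -6.

-6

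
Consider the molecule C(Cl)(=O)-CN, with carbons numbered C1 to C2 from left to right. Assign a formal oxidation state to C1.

Bonds to more-electronegative neighbours contribute +1 each, bonds to H or metals contribute −1 each, and C–C bonds contribute 0.
C1 has one bond to C (0), one bond to Cl (+1), a double bond to O (2×+1 = +2).
Oxidation state = 0 + 1 + 2 = +3.

+3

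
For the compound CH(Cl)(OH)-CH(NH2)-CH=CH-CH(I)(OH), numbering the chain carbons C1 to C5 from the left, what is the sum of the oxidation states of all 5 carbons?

Bonds to more-electronegative neighbours contribute +1 each, bonds to H or metals contribute −1 each, and C–C bonds contribute 0. Tallying each carbon:
C1: 1C, 1H, 1O, 1Cl → 0 − 1 + 1 + 1 = +1
C2: 2C, 1H, 1N → 0 − 1 + 1 = 0
C3: 3C, 1H → 0 − 1 = -1
C4: 3C, 1H → 0 − 1 = -1
C5: 1C, 1H, 1O, 1I → 0 − 1 + 1 + 1 = +1
Sum = +1 + 0 − 1 − 1 + 1 = 0.

0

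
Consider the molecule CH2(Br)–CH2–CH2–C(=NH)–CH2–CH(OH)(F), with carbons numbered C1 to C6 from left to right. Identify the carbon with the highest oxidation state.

C4

Tallying each carbon's bonds:
C1: 1C, 2H, 1Br → 0 − 2 + 1 = -1
C2: 2C, 2H → 0 − 2 = -2
C3: 2C, 2H → 0 − 2 = -2
C4: 2C, 2N → 0 + 2 = +2
C5: 2C, 2H → 0 − 2 = -2
C6: 1C, 1H, 1O, 1F → 0 − 1 + 1 + 1 = +1
The most oxidised carbon is C4 at +2.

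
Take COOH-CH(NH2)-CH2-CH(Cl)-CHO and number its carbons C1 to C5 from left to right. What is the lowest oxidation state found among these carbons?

-2

Assign +1 per bond to O/N/halogen, −1 per bond to H or an electropositive element, and 0 per bond to carbon. Tallying each carbon:
C1: 1C, 3O → 0 + 3 = +3
C2: 2C, 1H, 1N → 0 − 1 + 1 = 0
C3: 2C, 2H → 0 − 2 = -2
C4: 2C, 1H, 1Cl → 0 − 1 + 1 = 0
C5: 1C, 1H, 2O → 0 − 1 + 2 = +1
The lowest value is -2.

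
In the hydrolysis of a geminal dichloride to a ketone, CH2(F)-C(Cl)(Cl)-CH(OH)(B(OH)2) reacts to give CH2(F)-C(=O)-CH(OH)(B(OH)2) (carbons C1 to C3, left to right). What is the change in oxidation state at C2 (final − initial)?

Before: C2 has 2 bonds to C, 2 bonds to Cl → oxidation state +2.
After: C2 has 2 bonds to C, 2 bonds to O → oxidation state +2.
Δ = +2 − (+2) = 0, so no net redox change at C2.

0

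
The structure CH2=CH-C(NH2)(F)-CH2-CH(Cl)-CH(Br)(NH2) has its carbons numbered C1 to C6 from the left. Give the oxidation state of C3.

Bonds to more-electronegative neighbours contribute +1 each, bonds to H or metals contribute −1 each, and C–C bonds contribute 0.
C3 has one bond to C (0), one bond to C (0), one bond to N (+1), one bond to F (+1).
Oxidation state = 0 + 0 + 1 + 1 = +2.

+2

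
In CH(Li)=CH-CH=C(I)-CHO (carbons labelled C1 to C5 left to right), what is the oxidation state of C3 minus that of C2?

0

C3: 3C, 1H → 0 − 1 = -1
C2: 3C, 1H → 0 − 1 = -1
Difference: -1 − (-1) = 0.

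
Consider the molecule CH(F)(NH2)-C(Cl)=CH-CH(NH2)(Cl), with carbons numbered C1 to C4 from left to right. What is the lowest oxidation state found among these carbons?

Tallying each carbon's bonds:
C1: 1C, 1H, 1N, 1F → 0 − 1 + 1 + 1 = +1
C2: 3C, 1Cl → 0 + 1 = +1
C3: 3C, 1H → 0 − 1 = -1
C4: 1C, 1H, 1N, 1Cl → 0 − 1 + 1 + 1 = +1
The lowest value is -1.

-1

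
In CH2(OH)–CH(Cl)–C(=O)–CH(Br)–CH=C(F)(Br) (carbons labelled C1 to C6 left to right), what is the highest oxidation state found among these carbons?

Tallying each carbon's bonds:
C1: 1C, 2H, 1O → 0 − 2 + 1 = -1
C2: 2C, 1H, 1Cl → 0 − 1 + 1 = 0
C3: 2C, 2O → 0 + 2 = +2
C4: 2C, 1H, 1Br → 0 − 1 + 1 = 0
C5: 3C, 1H → 0 − 1 = -1
C6: 2C, 1F, 1Br → 0 + 1 + 1 = +2
The highest value is +2.

+2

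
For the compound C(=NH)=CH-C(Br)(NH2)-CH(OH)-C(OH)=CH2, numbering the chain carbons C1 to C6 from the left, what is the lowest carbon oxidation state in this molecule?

-2

Count +1 for every bond to an atom more electronegative than carbon and −1 for every bond to one less electronegative; C–C bonds are 0. Tallying each carbon:
C1: 2C, 2N → 0 + 2 = +2
C2: 3C, 1H → 0 − 1 = -1
C3: 2C, 1N, 1Br → 0 + 1 + 1 = +2
C4: 2C, 1H, 1O → 0 − 1 + 1 = 0
C5: 3C, 1O → 0 + 1 = +1
C6: 2C, 2H → 0 − 2 = -2
The lowest value is -2.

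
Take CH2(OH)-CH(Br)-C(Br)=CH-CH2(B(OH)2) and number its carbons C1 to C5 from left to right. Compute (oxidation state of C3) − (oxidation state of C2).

+1

C3: 3C, 1Br → 0 + 1 = +1
C2: 2C, 1H, 1Br → 0 − 1 + 1 = 0
Difference: +1 − (0) = +1.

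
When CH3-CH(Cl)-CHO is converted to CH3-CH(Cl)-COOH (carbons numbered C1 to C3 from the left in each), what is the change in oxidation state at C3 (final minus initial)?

+2

Before: C3 has 1 bond to C, 1 bond to H, 2 bonds to O → oxidation state +1.
After: C3 has 1 bond to C, 3 bonds to O → oxidation state +3.
Δ = +3 − (+1) = +2, so this is an oxidation at C3.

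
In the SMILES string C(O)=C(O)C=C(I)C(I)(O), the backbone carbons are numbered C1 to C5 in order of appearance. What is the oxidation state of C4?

+1

Each bond to a more electronegative atom (O, N, halogen) counts +1, each bond to a less electronegative atom (H, metal, B, Si) counts −1, and each C–C bond counts 0.
C4 has a double bond to C (2×0 = 0), one bond to C (0), one bond to I (+1).
Oxidation state = 0 + 0 + 1 = +1.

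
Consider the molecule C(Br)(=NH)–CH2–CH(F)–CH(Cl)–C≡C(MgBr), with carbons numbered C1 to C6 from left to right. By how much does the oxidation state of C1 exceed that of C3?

+3

C1: 1C, 2N, 1Br → 0 + 2 + 1 = +3
C3: 2C, 1H, 1F → 0 − 1 + 1 = 0
Difference: +3 − (0) = +3.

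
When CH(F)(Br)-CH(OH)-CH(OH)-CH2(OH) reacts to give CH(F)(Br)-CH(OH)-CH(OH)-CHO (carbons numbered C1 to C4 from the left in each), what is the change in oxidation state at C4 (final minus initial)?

+2

Before: C4 has 1 bond to C, 2 bonds to H, 1 bond to O → oxidation state -1.
After: C4 has 1 bond to C, 1 bond to H, 2 bonds to O → oxidation state +1.
Δ = +1 − (-1) = +2, so this is an oxidation at C4.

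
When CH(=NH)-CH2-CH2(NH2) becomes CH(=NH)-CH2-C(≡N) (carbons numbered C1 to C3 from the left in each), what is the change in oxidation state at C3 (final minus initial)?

Before: C3 has 1 bond to C, 2 bonds to H, 1 bond to N → oxidation state -1.
After: C3 has 1 bond to C, 3 bonds to N → oxidation state +3.
Δ = +3 − (-1) = +4, so this is an oxidation at C3.

+4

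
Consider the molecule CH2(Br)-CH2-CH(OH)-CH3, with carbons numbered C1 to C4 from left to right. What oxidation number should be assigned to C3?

0

Bonds to more-electronegative neighbours contribute +1 each, bonds to H or metals contribute −1 each, and C–C bonds contribute 0.
C3 has one bond to C (0), one bond to C (0), one bond to H (-1), one bond to O (+1).
Oxidation state = 0 + 0 − 1 + 1 = 0.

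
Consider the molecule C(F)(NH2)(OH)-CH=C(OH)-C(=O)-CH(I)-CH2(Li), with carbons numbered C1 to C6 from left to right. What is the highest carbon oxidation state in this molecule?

Each bond to a more electronegative atom (O, N, halogen) counts +1, each bond to a less electronegative atom (H, metal, B, Si) counts −1, and each C–C bond counts 0. Tallying each carbon:
C1: 1C, 1O, 1N, 1F → 0 + 1 + 1 + 1 = +3
C2: 3C, 1H → 0 − 1 = -1
C3: 3C, 1O → 0 + 1 = +1
C4: 2C, 2O → 0 + 2 = +2
C5: 2C, 1H, 1I → 0 − 1 + 1 = 0
C6: 1C, 2H, 1Li → 0 − 2 − 1 = -3
The highest value is +3.

+3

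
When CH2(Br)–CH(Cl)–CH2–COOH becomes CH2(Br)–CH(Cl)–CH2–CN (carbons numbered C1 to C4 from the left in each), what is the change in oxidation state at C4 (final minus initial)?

0

Before: C4 has 1 bond to C, 3 bonds to O → oxidation state +3.
After: C4 has 1 bond to C, 3 bonds to N → oxidation state +3.
Δ = +3 − (+3) = 0, so no net redox change at C4.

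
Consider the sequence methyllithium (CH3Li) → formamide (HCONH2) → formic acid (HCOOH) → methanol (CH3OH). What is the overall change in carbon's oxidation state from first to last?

+2

Carbon oxidation states along the series — methyllithium: -4, formamide: +2, formic acid: +2, methanol: -2.
Net change = -2 − (-4) = +2.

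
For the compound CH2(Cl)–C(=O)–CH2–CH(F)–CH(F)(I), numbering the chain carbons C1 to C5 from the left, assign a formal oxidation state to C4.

Assign +1 per bond to O/N/halogen, −1 per bond to H or an electropositive element, and 0 per bond to carbon.
C4 has one bond to C (0), one bond to C (0), one bond to F (+1), one bond to H (-1).
Oxidation state = 0 + 0 + 1 − 1 = 0.

0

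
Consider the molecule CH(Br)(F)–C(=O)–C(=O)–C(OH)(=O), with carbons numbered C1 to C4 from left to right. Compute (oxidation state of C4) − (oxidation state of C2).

+1

C4: 1C, 3O → 0 + 3 = +3
C2: 2C, 2O → 0 + 2 = +2
Difference: +3 − (+2) = +1.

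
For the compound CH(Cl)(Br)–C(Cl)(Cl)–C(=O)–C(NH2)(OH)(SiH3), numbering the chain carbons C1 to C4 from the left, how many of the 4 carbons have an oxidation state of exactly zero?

0

Each bond to a more electronegative atom (O, N, halogen) counts +1, each bond to a less electronegative atom (H, metal, B, Si) counts −1, and each C–C bond counts 0. Tallying each carbon:
C1: 1C, 1H, 1Cl, 1Br → 0 − 1 + 1 + 1 = +1
C2: 2C, 2Cl → 0 + 2 = +2
C3: 2C, 2O → 0 + 2 = +2
C4: 1C, 1O, 1N, 1Si → 0 + 1 + 1 − 1 = +1
0 carbons meet the condition.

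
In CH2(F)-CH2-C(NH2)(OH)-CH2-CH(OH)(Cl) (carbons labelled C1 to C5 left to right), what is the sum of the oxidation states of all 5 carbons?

Bonds to more-electronegative neighbours contribute +1 each, bonds to H or metals contribute −1 each, and C–C bonds contribute 0. Tallying each carbon:
C1: 1C, 2H, 1F → 0 − 2 + 1 = -1
C2: 2C, 2H → 0 − 2 = -2
C3: 2C, 1O, 1N → 0 + 1 + 1 = +2
C4: 2C, 2H → 0 − 2 = -2
C5: 1C, 1H, 1O, 1Cl → 0 − 1 + 1 + 1 = +1
Sum = -1 − 2 + 2 − 2 + 1 = -2.

-2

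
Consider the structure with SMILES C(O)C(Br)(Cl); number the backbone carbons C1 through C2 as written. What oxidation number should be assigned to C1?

-1

Assign +1 per bond to O/N/halogen, −1 per bond to H or an electropositive element, and 0 per bond to carbon.
C1 has one bond to C (0), one bond to H (-1), one bond to H (-1), one bond to O (+1).
Oxidation state = 0 − 1 − 1 + 1 = -1.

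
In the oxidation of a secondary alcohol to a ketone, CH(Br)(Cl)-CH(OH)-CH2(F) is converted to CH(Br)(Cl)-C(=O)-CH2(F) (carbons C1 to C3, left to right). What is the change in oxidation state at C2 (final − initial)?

Before: C2 has 2 bonds to C, 1 bond to H, 1 bond to O → oxidation state 0.
After: C2 has 2 bonds to C, 2 bonds to O → oxidation state +2.
Δ = +2 − (0) = +2, so this is an oxidation at C2.

+2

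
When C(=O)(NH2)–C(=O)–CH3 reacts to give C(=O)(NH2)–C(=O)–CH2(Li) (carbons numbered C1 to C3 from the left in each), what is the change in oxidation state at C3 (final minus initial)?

Before: C3 has 1 bond to C, 3 bonds to H → oxidation state -3.
After: C3 has 1 bond to C, 2 bonds to H, 1 bond to Li → oxidation state -3.
Δ = -3 − (-3) = 0, so no net redox change at C3.

0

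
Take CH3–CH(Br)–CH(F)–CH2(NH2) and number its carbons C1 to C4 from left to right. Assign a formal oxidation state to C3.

0

Count +1 for every bond to an atom more electronegative than carbon and −1 for every bond to one less electronegative; C–C bonds are 0.
C3 has one bond to C (0), one bond to C (0), one bond to H (-1), one bond to F (+1).
Oxidation state = 0 + 0 − 1 + 1 = 0.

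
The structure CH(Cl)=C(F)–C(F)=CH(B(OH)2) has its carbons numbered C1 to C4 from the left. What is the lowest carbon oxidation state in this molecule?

-2

Count +1 for every bond to an atom more electronegative than carbon and −1 for every bond to one less electronegative; C–C bonds are 0. Tallying each carbon:
C1: 2C, 1H, 1Cl → 0 − 1 + 1 = 0
C2: 3C, 1F → 0 + 1 = +1
C3: 3C, 1F → 0 + 1 = +1
C4: 2C, 1H, 1B → 0 − 1 − 1 = -2
The lowest value is -2.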